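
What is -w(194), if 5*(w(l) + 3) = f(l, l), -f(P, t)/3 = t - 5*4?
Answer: 537/5 ≈ 107.40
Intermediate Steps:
f(P, t) = 60 - 3*t (f(P, t) = -3*(t - 5*4) = -3*(t - 20) = -3*(-20 + t) = 60 - 3*t)
w(l) = 9 - 3*l/5 (w(l) = -3 + (60 - 3*l)/5 = -3 + (12 - 3*l/5) = 9 - 3*l/5)
-w(194) = -(9 - ⅗*194) = -(9 - 582/5) = -1*(-537/5) = 537/5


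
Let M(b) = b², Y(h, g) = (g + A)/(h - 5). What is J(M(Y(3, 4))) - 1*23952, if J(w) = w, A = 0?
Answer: -23948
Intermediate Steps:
Y(h, g) = g/(-5 + h) (Y(h, g) = (g + 0)/(h - 5) = g/(-5 + h))
J(M(Y(3, 4))) - 1*23952 = (4/(-5 + 3))² - 1*23952 = (4/(-2))² - 23952 = (4*(-½))² - 23952 = (-2)² - 23952 = 4 - 23952 = -23948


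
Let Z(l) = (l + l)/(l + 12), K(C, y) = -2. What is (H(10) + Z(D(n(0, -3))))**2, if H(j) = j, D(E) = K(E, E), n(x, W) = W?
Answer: 2304/25 ≈ 92.160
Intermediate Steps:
D(E) = -2
Z(l) = 2*l/(12 + l) (Z(l) = (2*l)/(12 + l) = 2*l/(12 + l))
(H(10) + Z(D(n(0, -3))))**2 = (10 + 2*(-2)/(12 - 2))**2 = (10 + 2*(-2)/10)**2 = (10 + 2*(-2)*(1/10))**2 = (10 - 2/5)**2 = (48/5)**2 = 2304/25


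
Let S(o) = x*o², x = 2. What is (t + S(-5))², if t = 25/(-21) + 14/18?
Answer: 9759376/3969 ≈ 2458.9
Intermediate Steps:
S(o) = 2*o²
t = -26/63 (t = 25*(-1/21) + 14*(1/18) = -25/21 + 7/9 = -26/63 ≈ -0.41270)
(t + S(-5))² = (-26/63 + 2*(-5)²)² = (-26/63 + 2*25)² = (-26/63 + 50)² = (3124/63)² = 9759376/3969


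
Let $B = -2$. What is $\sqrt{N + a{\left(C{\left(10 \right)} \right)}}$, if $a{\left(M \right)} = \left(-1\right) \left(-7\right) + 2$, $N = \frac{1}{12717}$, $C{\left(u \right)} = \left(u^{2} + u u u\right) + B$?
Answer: $\frac{\sqrt{17969278}}{1413} \approx 3.0$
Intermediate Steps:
$C{\left(u \right)} = -2 + u^{2} + u^{3}$ ($C{\left(u \right)} = \left(u^{2} + u u u\right) - 2 = \left(u^{2} + u^{2} u\right) - 2 = \left(u^{2} + u^{3}\right) - 2 = -2 + u^{2} + u^{3}$)
$N = \frac{1}{12717} \approx 7.8635 \cdot 10^{-5}$
$a{\left(M \right)} = 9$ ($a{\left(M \right)} = 7 + 2 = 9$)
$\sqrt{N + a{\left(C{\left(10 \right)} \right)}} = \sqrt{\frac{1}{12717} + 9} = \sqrt{\frac{114454}{12717}} = \frac{\sqrt{17969278}}{1413}$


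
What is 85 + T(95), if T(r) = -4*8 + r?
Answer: 148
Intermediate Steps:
T(r) = -32 + r
85 + T(95) = 85 + (-32 + 95) = 85 + 63 = 148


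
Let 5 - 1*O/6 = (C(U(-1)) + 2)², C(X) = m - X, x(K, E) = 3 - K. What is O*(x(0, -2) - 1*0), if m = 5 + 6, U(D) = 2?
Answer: -2088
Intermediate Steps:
m = 11
C(X) = 11 - X
O = -696 (O = 30 - 6*((11 - 1*2) + 2)² = 30 - 6*((11 - 2) + 2)² = 30 - 6*(9 + 2)² = 30 - 6*11² = 30 - 6*121 = 30 - 726 = -696)
O*(x(0, -2) - 1*0) = -696*((3 - 1*0) - 1*0) = -696*((3 + 0) + 0) = -696*(3 + 0) = -696*3 = -2088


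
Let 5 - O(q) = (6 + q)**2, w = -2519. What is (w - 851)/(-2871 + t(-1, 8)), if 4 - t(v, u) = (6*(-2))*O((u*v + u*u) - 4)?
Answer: 674/8635 ≈ 0.078054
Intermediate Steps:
O(q) = 5 - (6 + q)**2
t(v, u) = 64 - 12*(2 + u**2 + u*v)**2 (t(v, u) = 4 - 6*(-2)*(5 - (6 + ((u*v + u*u) - 4))**2) = 4 - (-12)*(5 - (6 + ((u*v + u**2) - 4))**2) = 4 - (-12)*(5 - (6 + ((u**2 + u*v) - 4))**2) = 4 - (-12)*(5 - (6 + (-4 + u**2 + u*v))**2) = 4 - (-12)*(5 - (2 + u**2 + u*v)**2) = 4 - (-60 + 12*(2 + u**2 + u*v)**2) = 4 + (60 - 12*(2 + u**2 + u*v)**2) = 64 - 12*(2 + u**2 + u*v)**2)
(w - 851)/(-2871 + t(-1, 8)) = (-2519 - 851)/(-2871 + (64 - 12*(2 + 8**2 + 8*(-1))**2)) = -3370/(-2871 + (64 - 12*(2 + 64 - 8)**2)) = -3370/(-2871 + (64 - 12*58**2)) = -3370/(-2871 + (64 - 12*3364)) = -3370/(-2871 + (64 - 40368)) = -3370/(-2871 - 40304) = -3370/(-43175) = -3370*(-1/43175) = 674/8635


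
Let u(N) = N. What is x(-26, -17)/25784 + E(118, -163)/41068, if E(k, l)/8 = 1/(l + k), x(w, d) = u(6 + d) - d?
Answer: 1360261/5956297380 ≈ 0.00022837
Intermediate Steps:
x(w, d) = 6 (x(w, d) = (6 + d) - d = 6)
E(k, l) = 8/(k + l) (E(k, l) = 8/(l + k) = 8/(k + l))
x(-26, -17)/25784 + E(118, -163)/41068 = 6/25784 + (8/(118 - 163))/41068 = 6*(1/25784) + (8/(-45))*(1/41068) = 3/12892 + (8*(-1/45))*(1/41068) = 3/12892 - 8/45*1/41068 = 3/12892 - 2/462015 = 1360261/5956297380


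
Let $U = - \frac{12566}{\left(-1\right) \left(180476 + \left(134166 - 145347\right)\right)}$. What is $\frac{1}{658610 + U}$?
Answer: $\frac{169295}{111499392516} \approx 1.5183 \cdot 10^{-6}$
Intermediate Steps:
$U = \frac{12566}{169295}$ ($U = - \frac{12566}{\left(-1\right) \left(180476 - 11181\right)} = - \frac{12566}{\left(-1\right) 169295} = - \frac{12566}{-169295} = \left(-12566\right) \left(- \frac{1}{169295}\right) = \frac{12566}{169295} \approx 0.074225$)
$\frac{1}{658610 + U} = \frac{1}{658610 + \frac{12566}{169295}} = \frac{1}{\frac{111499392516}{169295}} = \frac{169295}{111499392516}$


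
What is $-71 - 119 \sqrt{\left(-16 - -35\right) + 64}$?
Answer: $-71 - 119 \sqrt{83} \approx -1155.1$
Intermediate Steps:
$-71 - 119 \sqrt{\left(-16 - -35\right) + 64} = -71 - 119 \sqrt{\left(-16 + 35\right) + 64} = -71 - 119 \sqrt{19 + 64} = -71 - 119 \sqrt{83}$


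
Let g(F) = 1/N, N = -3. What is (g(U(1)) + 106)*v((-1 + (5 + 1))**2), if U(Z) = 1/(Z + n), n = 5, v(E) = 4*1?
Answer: 1268/3 ≈ 422.67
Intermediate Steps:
v(E) = 4
U(Z) = 1/(5 + Z) (U(Z) = 1/(Z + 5) = 1/(5 + Z))
g(F) = -1/3 (g(F) = 1/(-3) = -1/3)
(g(U(1)) + 106)*v((-1 + (5 + 1))**2) = (-1/3 + 106)*4 = (317/3)*4 = 1268/3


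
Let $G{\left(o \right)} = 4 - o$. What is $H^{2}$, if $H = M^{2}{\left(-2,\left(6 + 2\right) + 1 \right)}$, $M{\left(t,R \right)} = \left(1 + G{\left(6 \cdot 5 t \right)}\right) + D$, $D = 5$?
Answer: $24010000$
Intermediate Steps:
$M{\left(t,R \right)} = 10 - 30 t$ ($M{\left(t,R \right)} = \left(1 - \left(-4 + 6 \cdot 5 t\right)\right) + 5 = \left(1 - \left(-4 + 30 t\right)\right) + 5 = \left(5 - 30 t\right) + 5 = 10 - 30 t$)
$H = 4900$ ($H = \left(10 - -60\right)^{2} = \left(10 + 60\right)^{2} = 70^{2} = 4900$)
$H^{2} = 4900^{2} = 24010000$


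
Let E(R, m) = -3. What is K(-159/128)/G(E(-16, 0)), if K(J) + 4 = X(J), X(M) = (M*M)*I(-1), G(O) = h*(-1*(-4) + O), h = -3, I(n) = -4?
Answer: 41665/12288 ≈ 3.3907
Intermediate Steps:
G(O) = -12 - 3*O (G(O) = -3*(-1*(-4) + O) = -3*(4 + O) = -12 - 3*O)
X(M) = -4*M² (X(M) = (M*M)*(-4) = M²*(-4) = -4*M²)
K(J) = -4 - 4*J²
K(-159/128)/G(E(-16, 0)) = (-4 - 4*(-159/128)²)/(-12 - 3*(-3)) = (-4 - 4*(-159*1/128)²)/(-12 + 9) = (-4 - 4*(-159/128)²)/(-3) = (-4 - 4*25281/16384)*(-⅓) = (-4 - 25281/4096)*(-⅓) = -41665/4096*(-⅓) = 41665/12288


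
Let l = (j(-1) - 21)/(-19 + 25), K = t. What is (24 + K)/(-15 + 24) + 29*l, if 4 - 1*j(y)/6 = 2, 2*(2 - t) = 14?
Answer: -745/18 ≈ -41.389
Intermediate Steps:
t = -5 (t = 2 - ½*14 = 2 - 7 = -5)
K = -5
j(y) = 12 (j(y) = 24 - 6*2 = 24 - 12 = 12)
l = -3/2 (l = (12 - 21)/(-19 + 25) = -9/6 = -9*⅙ = -3/2 ≈ -1.5000)
(24 + K)/(-15 + 24) + 29*l = (24 - 5)/(-15 + 24) + 29*(-3/2) = 19/9 - 87/2 = -745/18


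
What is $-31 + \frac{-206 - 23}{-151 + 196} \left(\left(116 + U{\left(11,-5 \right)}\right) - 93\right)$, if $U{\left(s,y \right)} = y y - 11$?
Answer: $- \frac{9868}{45} \approx -219.29$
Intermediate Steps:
$U{\left(s,y \right)} = -11 + y^{2}$ ($U{\left(s,y \right)} = y^{2} - 11 = -11 + y^{2}$)
$-31 + \frac{-206 - 23}{-151 + 196} \left(\left(116 + U{\left(11,-5 \right)}\right) - 93\right) = -31 + \frac{-206 - 23}{-151 + 196} \left(\left(116 - \left(11 - \left(-5\right)^{2}\right)\right) - 93\right) = -31 + - \frac{229}{45} \left(\left(116 + \left(-11 + 25\right)\right) - 93\right) = -31 + \left(-229\right) \frac{1}{45} \left(\left(116 + 14\right) - 93\right) = -31 - \frac{229 \left(130 - 93\right)}{45} = -31 - \frac{8473}{45} = - \frac{9868}{45}$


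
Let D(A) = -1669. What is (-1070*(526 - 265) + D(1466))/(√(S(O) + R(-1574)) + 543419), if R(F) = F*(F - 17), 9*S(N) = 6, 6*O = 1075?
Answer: -458002771323/885905115979 + 2247512*√352158/885905115979 ≈ -0.51548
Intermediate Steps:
O = 1075/6 (O = (⅙)*1075 = 1075/6 ≈ 179.17)
S(N) = ⅔ (S(N) = (⅑)*6 = ⅔)
R(F) = F*(-17 + F)
(-1070*(526 - 265) + D(1466))/(√(S(O) + R(-1574)) + 543419) = (-1070*(526 - 265) - 1669)/(√(⅔ - 1574*(-17 - 1574)) + 543419) = (-1070*261 - 1669)/(√(⅔ - 1574*(-1591)) + 543419) = (-279270 - 1669)/(√(⅔ + 2504234) + 543419) = -280939/(√(7512704/3) + 543419) = -280939/(8*√352158/3 + 543419) = -280939/(543419 + 8*√352158/3)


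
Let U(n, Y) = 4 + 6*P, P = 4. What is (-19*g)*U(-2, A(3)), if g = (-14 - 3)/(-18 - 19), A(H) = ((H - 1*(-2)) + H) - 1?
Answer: -9044/37 ≈ -244.43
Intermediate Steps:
A(H) = 1 + 2*H (A(H) = ((H + 2) + H) - 1 = ((2 + H) + H) - 1 = (2 + 2*H) - 1 = 1 + 2*H)
g = 17/37 (g = -17/(-37) = -17*(-1/37) = 17/37 ≈ 0.45946)
U(n, Y) = 28 (U(n, Y) = 4 + 6*4 = 4 + 24 = 28)
(-19*g)*U(-2, A(3)) = -19*17/37*28 = -323/37*28 = -9044/37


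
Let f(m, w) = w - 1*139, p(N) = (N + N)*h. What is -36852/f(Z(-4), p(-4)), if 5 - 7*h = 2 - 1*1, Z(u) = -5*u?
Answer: 85988/335 ≈ 256.68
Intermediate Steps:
h = 4/7 (h = 5/7 - (2 - 1*1)/7 = 5/7 - (2 - 1)/7 = 5/7 - ⅐*1 = 5/7 - ⅐ = 4/7 ≈ 0.57143)
p(N) = 8*N/7 (p(N) = (N + N)*(4/7) = (2*N)*(4/7) = 8*N/7)
f(m, w) = -139 + w (f(m, w) = w - 139 = -139 + w)
-36852/f(Z(-4), p(-4)) = -36852/(-139 + (8/7)*(-4)) = -36852/(-139 - 32/7) = -36852/(-1005/7) = -36852*(-7/1005) = 85988/335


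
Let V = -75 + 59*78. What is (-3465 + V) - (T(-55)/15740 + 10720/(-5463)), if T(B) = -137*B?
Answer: 18289284307/17197524 ≈ 1063.5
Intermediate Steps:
V = 4527 (V = -75 + 4602 = 4527)
(-3465 + V) - (T(-55)/15740 + 10720/(-5463)) = (-3465 + 4527) - (-137*(-55)/15740 + 10720/(-5463)) = 1062 - (7535*(1/15740) + 10720*(-1/5463)) = 1062 - (1507/3148 - 10720/5463) = 1062 - 1*(-25513819/17197524) = 1062 + 25513819/17197524 = 18289284307/17197524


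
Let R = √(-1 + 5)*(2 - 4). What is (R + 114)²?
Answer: 12100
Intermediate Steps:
R = -4 (R = √4*(-2) = 2*(-2) = -4)
(R + 114)² = (-4 + 114)² = 110² = 12100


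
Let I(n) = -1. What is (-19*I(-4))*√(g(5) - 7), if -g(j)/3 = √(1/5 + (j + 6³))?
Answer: 19*√(-175 - 15*√5530)/5 ≈ 136.51*I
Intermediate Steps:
g(j) = -3*√(1081/5 + j) (g(j) = -3*√(1/5 + (j + 6³)) = -3*√(⅕ + (j + 216)) = -3*√(⅕ + (216 + j)) = -3*√(1081/5 + j))
(-19*I(-4))*√(g(5) - 7) = (-19*(-1))*√(-3*√(5405 + 25*5)/5 - 7) = 19*√(-3*√(5405 + 125)/5 - 7) = 19*√(-3*√5530/5 - 7) = 19*√(-7 - 3*√5530/5)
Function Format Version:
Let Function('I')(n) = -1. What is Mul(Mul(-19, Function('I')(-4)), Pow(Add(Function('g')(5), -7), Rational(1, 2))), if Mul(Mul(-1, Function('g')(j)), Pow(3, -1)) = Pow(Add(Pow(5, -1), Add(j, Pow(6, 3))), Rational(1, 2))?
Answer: Mul(Rational(19, 5), Pow(Add(-175, Mul(-15, Pow(5530, Rational(1, 2)))), Rational(1, 2))) ≈ Mul(136.51, I)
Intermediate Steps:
Function('g')(j) = Mul(-3, Pow(Add(Rational(1081, 5), j), Rational(1, 2))) (Function('g')(j) = Mul(-3, Pow(Add(Pow(5, -1), Add(j, Pow(6, 3))), Rational(1, 2))) = Mul(-3, Pow(Add(Rational(1, 5), Add(j, 216)), Rational(1, 2))) = Mul(-3, Pow(Add(Rational(1, 5), Add(216, j)), Rational(1, 2))) = Mul(-3, Pow(Add(Rational(1081, 5), j), Rational(1, 2))))
Mul(Mul(-19, Function('I')(-4)), Pow(Add(Function('g')(5), -7), Rational(1, 2))) = Mul(Mul(-19, -1), Pow(Add(Mul(Rational(-3, 5), Pow(Add(5405, Mul(25, 5)), Rational(1, 2))), -7), Rational(1, 2))) = Mul(19, Pow(Add(Mul(Rational(-3, 5), Pow(Add(5405, 125), Rational(1, 2))), -7), Rational(1, 2))) = Mul(19, Pow(Add(Mul(Rational(-3, 5), Pow(5530, Rational(1, 2))), -7), Rational(1, 2))) = Mul(19, Pow(Add(-7, Mul(Rational(-3, 5), Pow(5530, Rational(1, 2)))), Rational(1, 2)))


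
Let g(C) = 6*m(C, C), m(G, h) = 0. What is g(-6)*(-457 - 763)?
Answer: 0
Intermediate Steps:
g(C) = 0 (g(C) = 6*0 = 0)
g(-6)*(-457 - 763) = 0*(-457 - 763) = 0*(-1220) = 0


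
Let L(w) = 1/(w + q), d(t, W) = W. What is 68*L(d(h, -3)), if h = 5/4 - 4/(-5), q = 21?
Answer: 34/9 ≈ 3.7778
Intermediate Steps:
h = 41/20 (h = 5*(¼) - 4*(-⅕) = 5/4 + ⅘ = 41/20 ≈ 2.0500)
L(w) = 1/(21 + w) (L(w) = 1/(w + 21) = 1/(21 + w))
68*L(d(h, -3)) = 68/(21 - 3) = 68/18 = 68*(1/18) = 34/9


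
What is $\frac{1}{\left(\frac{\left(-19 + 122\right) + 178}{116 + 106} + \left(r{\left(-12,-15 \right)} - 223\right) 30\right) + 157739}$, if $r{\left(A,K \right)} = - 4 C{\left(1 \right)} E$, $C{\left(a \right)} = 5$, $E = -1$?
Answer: $\frac{222}{33666359} \approx 6.5941 \cdot 10^{-6}$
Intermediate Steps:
$r{\left(A,K \right)} = 20$ ($r{\left(A,K \right)} = \left(-4\right) 5 \left(-1\right) = \left(-20\right) \left(-1\right) = 20$)
$\frac{1}{\left(\frac{\left(-19 + 122\right) + 178}{116 + 106} + \left(r{\left(-12,-15 \right)} - 223\right) 30\right) + 157739} = \frac{1}{\left(\frac{\left(-19 + 122\right) + 178}{116 + 106} + \left(20 - 223\right) 30\right) + 157739} = \frac{1}{\left(\frac{103 + 178}{222} + \left(20 - 223\right) 30\right) + 157739} = \frac{1}{\left(281 \cdot \frac{1}{222} - 6090\right) + 157739} = \frac{1}{\left(\frac{281}{222} - 6090\right) + 157739} = \frac{1}{- \frac{1351699}{222} + 157739} = \frac{1}{\frac{33666359}{222}} = \frac{222}{33666359}$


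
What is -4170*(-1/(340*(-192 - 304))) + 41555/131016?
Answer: 80768731/276181728 ≈ 0.29245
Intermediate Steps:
-4170*(-1/(340*(-192 - 304))) + 41555/131016 = -4170/((-496*(-340))) + 41555*(1/131016) = -4170/168640 + 41555/131016 = -4170*1/168640 + 41555/131016 = -417/16864 + 41555/131016 = 80768731/276181728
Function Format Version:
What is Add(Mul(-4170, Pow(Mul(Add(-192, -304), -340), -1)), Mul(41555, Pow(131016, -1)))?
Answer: Rational(80768731, 276181728) ≈ 0.29245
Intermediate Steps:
Add(Mul(-4170, Pow(Mul(Add(-192, -304), -340), -1)), Mul(41555, Pow(131016, -1))) = Add(Mul(-4170, Pow(Mul(-496, -340), -1)), Mul(41555, Rational(1, 131016))) = Add(Mul(-4170, Pow(168640, -1)), Rational(41555, 131016)) = Add(Mul(-4170, Rational(1, 168640)), Rational(41555, 131016)) = Add(Rational(-417, 16864), Rational(41555, 131016)) = Rational(80768731, 276181728)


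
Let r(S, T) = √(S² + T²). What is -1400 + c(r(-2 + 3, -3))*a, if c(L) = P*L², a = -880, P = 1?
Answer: -10200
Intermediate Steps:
c(L) = L² (c(L) = 1*L² = L²)
-1400 + c(r(-2 + 3, -3))*a = -1400 + (√((-2 + 3)² + (-3)²))²*(-880) = -1400 + (√(1² + 9))²*(-880) = -1400 + (√(1 + 9))²*(-880) = -1400 + (√10)²*(-880) = -1400 + 10*(-880) = -1400 - 8800 = -10200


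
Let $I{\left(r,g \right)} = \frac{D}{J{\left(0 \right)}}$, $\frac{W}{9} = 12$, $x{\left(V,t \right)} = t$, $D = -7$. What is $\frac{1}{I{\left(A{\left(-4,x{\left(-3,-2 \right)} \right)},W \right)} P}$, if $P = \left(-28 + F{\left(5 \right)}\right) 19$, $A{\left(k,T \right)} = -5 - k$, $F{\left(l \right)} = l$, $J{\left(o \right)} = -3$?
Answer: $- \frac{3}{3059} \approx -0.00098071$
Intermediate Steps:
$W = 108$ ($W = 9 \cdot 12 = 108$)
$P = -437$ ($P = \left(-28 + 5\right) 19 = \left(-23\right) 19 = -437$)
$I{\left(r,g \right)} = \frac{7}{3}$ ($I{\left(r,g \right)} = - \frac{7}{-3} = \left(-7\right) \left(- \frac{1}{3}\right) = \frac{7}{3}$)
$\frac{1}{I{\left(A{\left(-4,x{\left(-3,-2 \right)} \right)},W \right)} P} = \frac{1}{\frac{7}{3} \left(-437\right)} = \frac{1}{- \frac{3059}{3}} = - \frac{3}{3059}$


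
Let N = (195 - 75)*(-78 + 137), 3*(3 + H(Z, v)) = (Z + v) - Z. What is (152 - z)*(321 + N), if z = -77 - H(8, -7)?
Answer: 1655357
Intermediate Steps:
H(Z, v) = -3 + v/3 (H(Z, v) = -3 + ((Z + v) - Z)/3 = -3 + v/3)
N = 7080 (N = 120*59 = 7080)
z = -215/3 (z = -77 - (-3 + (⅓)*(-7)) = -77 - (-3 - 7/3) = -77 - 1*(-16/3) = -77 + 16/3 = -215/3 ≈ -71.667)
(152 - z)*(321 + N) = (152 - 1*(-215/3))*(321 + 7080) = (152 + 215/3)*7401 = (671/3)*7401 = 1655357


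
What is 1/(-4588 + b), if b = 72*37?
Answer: -1/1924 ≈ -0.00051975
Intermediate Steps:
b = 2664
1/(-4588 + b) = 1/(-4588 + 2664) = 1/(-1924) = -1/1924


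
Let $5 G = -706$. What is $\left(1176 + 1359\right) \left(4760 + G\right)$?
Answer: $11708658$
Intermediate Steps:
$G = - \frac{706}{5}$ ($G = \frac{1}{5} \left(-706\right) = - \frac{706}{5} \approx -141.2$)
$\left(1176 + 1359\right) \left(4760 + G\right) = \left(1176 + 1359\right) \left(4760 - \frac{706}{5}\right) = 2535 \cdot \frac{23094}{5} = 11708658$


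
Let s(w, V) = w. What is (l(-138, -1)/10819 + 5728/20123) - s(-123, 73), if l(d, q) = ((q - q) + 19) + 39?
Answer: 26841559017/217710737 ≈ 123.29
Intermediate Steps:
l(d, q) = 58 (l(d, q) = (0 + 19) + 39 = 19 + 39 = 58)
(l(-138, -1)/10819 + 5728/20123) - s(-123, 73) = (58/10819 + 5728/20123) - 1*(-123) = (58*(1/10819) + 5728*(1/20123)) + 123 = (58/10819 + 5728/20123) + 123 = 63138366/217710737 + 123 = 26841559017/217710737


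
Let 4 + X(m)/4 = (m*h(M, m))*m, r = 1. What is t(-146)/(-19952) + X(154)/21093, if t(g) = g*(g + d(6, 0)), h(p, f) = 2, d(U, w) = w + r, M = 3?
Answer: 57561983/7255992 ≈ 7.9330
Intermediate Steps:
d(U, w) = 1 + w (d(U, w) = w + 1 = 1 + w)
t(g) = g*(1 + g) (t(g) = g*(g + (1 + 0)) = g*(g + 1) = g*(1 + g))
X(m) = -16 + 8*m**2 (X(m) = -16 + 4*((m*2)*m) = -16 + 4*((2*m)*m) = -16 + 4*(2*m**2) = -16 + 8*m**2)
t(-146)/(-19952) + X(154)/21093 = -146*(1 - 146)/(-19952) + (-16 + 8*154**2)/21093 = -146*(-145)*(-1/19952) + (-16 + 8*23716)*(1/21093) = 21170*(-1/19952) + (-16 + 189728)*(1/21093) = -365/344 + 189712*(1/21093) = -365/344 + 189712/21093 = 57561983/7255992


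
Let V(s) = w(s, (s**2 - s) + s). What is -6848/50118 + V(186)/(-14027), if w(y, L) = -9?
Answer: -47802917/351502593 ≈ -0.13600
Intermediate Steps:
V(s) = -9
-6848/50118 + V(186)/(-14027) = -6848/50118 - 9/(-14027) = -6848*1/50118 - 9*(-1/14027) = -3424/25059 + 9/14027 = -47802917/351502593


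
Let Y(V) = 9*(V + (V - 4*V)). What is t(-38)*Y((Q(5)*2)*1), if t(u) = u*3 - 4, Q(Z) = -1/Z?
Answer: -4248/5 ≈ -849.60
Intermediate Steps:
t(u) = -4 + 3*u (t(u) = 3*u - 4 = -4 + 3*u)
Y(V) = -18*V (Y(V) = 9*(V - 3*V) = 9*(-2*V) = -18*V)
t(-38)*Y((Q(5)*2)*1) = (-4 + 3*(-38))*(-18*-1/5*2) = (-4 - 114)*(-18*-1*⅕*2) = -(-2124)*-⅕*2*1 = -(-2124)*(-⅖*1) = -(-2124)*(-2)/5 = -118*36/5 = -4248/5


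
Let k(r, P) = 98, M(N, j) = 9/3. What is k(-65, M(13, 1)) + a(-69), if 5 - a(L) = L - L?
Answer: 103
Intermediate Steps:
a(L) = 5 (a(L) = 5 - (L - L) = 5 - 1*0 = 5 + 0 = 5)
M(N, j) = 3 (M(N, j) = 9*(1/3) = 3)
k(-65, M(13, 1)) + a(-69) = 98 + 5 = 103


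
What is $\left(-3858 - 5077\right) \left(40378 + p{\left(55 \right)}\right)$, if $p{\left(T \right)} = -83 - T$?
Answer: $-359544400$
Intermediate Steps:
$\left(-3858 - 5077\right) \left(40378 + p{\left(55 \right)}\right) = \left(-3858 - 5077\right) \left(40378 - 138\right) = - 8935 \left(40378 - 138\right) = \left(-8935\right) 40240 = -359544400$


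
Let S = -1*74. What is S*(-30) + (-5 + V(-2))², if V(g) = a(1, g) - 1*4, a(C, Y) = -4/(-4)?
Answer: 2284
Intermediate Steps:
a(C, Y) = 1 (a(C, Y) = -4*(-¼) = 1)
V(g) = -3 (V(g) = 1 - 1*4 = 1 - 4 = -3)
S = -74
S*(-30) + (-5 + V(-2))² = -74*(-30) + (-5 - 3)² = 2220 + (-8)² = 2220 + 64 = 2284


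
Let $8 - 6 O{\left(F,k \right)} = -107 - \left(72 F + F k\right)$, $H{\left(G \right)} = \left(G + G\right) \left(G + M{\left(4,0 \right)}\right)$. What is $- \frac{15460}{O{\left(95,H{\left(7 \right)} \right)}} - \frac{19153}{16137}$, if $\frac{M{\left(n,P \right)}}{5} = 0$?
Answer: $- \frac{361678333}{52493661} \approx -6.8899$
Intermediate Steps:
$M{\left(n,P \right)} = 0$ ($M{\left(n,P \right)} = 5 \cdot 0 = 0$)
$H{\left(G \right)} = 2 G^{2}$ ($H{\left(G \right)} = \left(G + G\right) \left(G + 0\right) = 2 G G = 2 G^{2}$)
$O{\left(F,k \right)} = \frac{115}{6} + 12 F + \frac{F k}{6}$ ($O{\left(F,k \right)} = \frac{4}{3} - \frac{-107 - \left(72 F + F k\right)}{6} = \frac{4}{3} - \frac{-107 - 72 F - F k}{6} = \frac{4}{3} + \left(\frac{107}{6} + 12 F + \frac{F k}{6}\right) = \frac{115}{6} + 12 F + \frac{F k}{6}$)
$- \frac{15460}{O{\left(95,H{\left(7 \right)} \right)}} - \frac{19153}{16137} = - \frac{15460}{\frac{115}{6} + 12 \cdot 95 + \frac{1}{6} \cdot 95 \cdot 2 \cdot 7^{2}} - \frac{19153}{16137} = - \frac{15460}{\frac{115}{6} + 1140 + \frac{1}{6} \cdot 95 \cdot 2 \cdot 49} - \frac{19153}{16137} = - \frac{15460}{\frac{115}{6} + 1140 + \frac{1}{6} \cdot 95 \cdot 98} - \frac{19153}{16137} = - \frac{15460}{\frac{115}{6} + 1140 + \frac{4655}{3}} - \frac{19153}{16137} = - \frac{15460}{\frac{16265}{6}} - \frac{19153}{16137} = \left(-15460\right) \frac{6}{16265} - \frac{19153}{16137} = - \frac{18552}{3253} - \frac{19153}{16137} = - \frac{361678333}{52493661}$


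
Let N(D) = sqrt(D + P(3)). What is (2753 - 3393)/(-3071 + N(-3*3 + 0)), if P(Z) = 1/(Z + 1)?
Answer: 7861760/37724199 + 1280*I*sqrt(35)/37724199 ≈ 0.2084 + 0.00020074*I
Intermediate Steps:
P(Z) = 1/(1 + Z)
N(D) = sqrt(1/4 + D) (N(D) = sqrt(D + 1/(1 + 3)) = sqrt(D + 1/4) = sqrt(1/4 + D))
(2753 - 3393)/(-3071 + N(-3*3 + 0)) = (2753 - 3393)/(-3071 + sqrt(1 + 4*(-3*3 + 0))/2) = -640/(-3071 + sqrt(1 + 4*(-9 + 0))/2) = -640/(-3071 + sqrt(1 + 4*(-9))/2) = -640/(-3071 + sqrt(1 - 36)/2) = -640/(-3071 + sqrt(-35)/2) = -640/(-3071 + (I*sqrt(35))/2) = -640/(-3071 + I*sqrt(35)/2)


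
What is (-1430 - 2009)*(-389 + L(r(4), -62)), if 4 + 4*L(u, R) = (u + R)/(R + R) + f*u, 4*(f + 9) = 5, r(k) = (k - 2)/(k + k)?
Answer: 1331708043/992 ≈ 1.3424e+6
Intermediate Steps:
r(k) = (-2 + k)/(2*k) (r(k) = (-2 + k)/((2*k)) = (-2 + k)*(1/(2*k)) = (-2 + k)/(2*k))
f = -31/4 (f = -9 + (¼)*5 = -9 + 5/4 = -31/4 ≈ -7.7500)
L(u, R) = -1 - 31*u/16 + (R + u)/(8*R) (L(u, R) = -1 + ((u + R)/(R + R) - 31*u/4)/4 = -1 + ((R + u)/((2*R)) - 31*u/4)/4 = -1 + ((R + u)*(1/(2*R)) - 31*u/4)/4 = -1 + ((R + u)/(2*R) - 31*u/4)/4 = -1 + (-31*u/4 + (R + u)/(2*R))/4 = -1 + (-31*u/16 + (R + u)/(8*R)) = -1 - 31*u/16 + (R + u)/(8*R))
(-1430 - 2009)*(-389 + L(r(4), -62)) = (-1430 - 2009)*(-389 + (1/16)*(2*((½)*(-2 + 4)/4) - 1*(-62)*(14 + 31*((½)*(-2 + 4)/4)))/(-62)) = -3439*(-389 + (1/16)*(-1/62)*(2*((½)*(¼)*2) - 1*(-62)*(14 + 31*((½)*(¼)*2)))) = -3439*(-389 + (1/16)*(-1/62)*(2*(¼) - 1*(-62)*(14 + 31*(¼)))) = -3439*(-389 + (1/16)*(-1/62)*(½ - 1*(-62)*(14 + 31/4))) = -3439*(-389 + (1/16)*(-1/62)*(½ - 1*(-62)*87/4)) = -3439*(-389 + (1/16)*(-1/62)*(½ + 2697/2)) = -3439*(-389 + (1/16)*(-1/62)*1349) = -3439*(-389 - 1349/992) = -3439*(-387237/992) = 1331708043/992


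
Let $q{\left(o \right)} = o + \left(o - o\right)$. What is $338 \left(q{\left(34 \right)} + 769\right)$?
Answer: $271414$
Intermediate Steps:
$q{\left(o \right)} = o$ ($q{\left(o \right)} = o + 0 = o$)
$338 \left(q{\left(34 \right)} + 769\right) = 338 \left(34 + 769\right) = 338 \cdot 803 = 271414$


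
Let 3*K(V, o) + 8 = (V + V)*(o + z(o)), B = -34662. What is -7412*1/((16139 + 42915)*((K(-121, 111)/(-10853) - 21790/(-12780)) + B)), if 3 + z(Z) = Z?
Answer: 51402716604/14194229935815055 ≈ 3.6214e-6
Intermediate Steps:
z(Z) = -3 + Z
K(V, o) = -8/3 + 2*V*(-3 + 2*o)/3 (K(V, o) = -8/3 + ((V + V)*(o + (-3 + o)))/3 = -8/3 + ((2*V)*(-3 + 2*o))/3 = -8/3 + (2*V*(-3 + 2*o))/3 = -8/3 + 2*V*(-3 + 2*o)/3)
-7412*1/((16139 + 42915)*((K(-121, 111)/(-10853) - 21790/(-12780)) + B)) = -7412*1/((16139 + 42915)*(((-8/3 - 2*(-121) + (4/3)*(-121)*111)/(-10853) - 21790/(-12780)) - 34662)) = -7412*1/(59054*(((-8/3 + 242 - 17908)*(-1/10853) - 21790*(-1/12780)) - 34662)) = -7412*1/(59054*((-53006/3*(-1/10853) + 2179/1278) - 34662)) = -7412*1/(59054*((53006/32559 + 2179/1278) - 34662)) = -7412*1/(59054*(46229243/13870134 - 34662)) = -7412/(59054*(-480720355465/13870134)) = -7412/(-14194229935815055/6935067) = -7412*(-6935067/14194229935815055) = 51402716604/14194229935815055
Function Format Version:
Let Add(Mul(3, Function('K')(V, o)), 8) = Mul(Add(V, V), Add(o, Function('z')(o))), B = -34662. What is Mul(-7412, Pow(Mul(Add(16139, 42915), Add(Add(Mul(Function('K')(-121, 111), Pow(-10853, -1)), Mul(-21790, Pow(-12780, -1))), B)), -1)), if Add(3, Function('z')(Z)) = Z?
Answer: Rational(51402716604, 14194229935815055) ≈ 3.6214e-6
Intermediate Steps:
Function('z')(Z) = Add(-3, Z)
Function('K')(V, o) = Add(Rational(-8, 3), Mul(Rational(2, 3), V, Add(-3, Mul(2, o)))) (Function('K')(V, o) = Add(Rational(-8, 3), Mul(Rational(1, 3), Mul(Add(V, V), Add(o, Add(-3, o))))) = Add(Rational(-8, 3), Mul(Rational(1, 3), Mul(Mul(2, V), Add(-3, Mul(2, o))))) = Add(Rational(-8, 3), Mul(Rational(1, 3), Mul(2, V, Add(-3, Mul(2, o))))) = Add(Rational(-8, 3), Mul(Rational(2, 3), V, Add(-3, Mul(2, o)))))
Mul(-7412, Pow(Mul(Add(16139, 42915), Add(Add(Mul(Function('K')(-121, 111), Pow(-10853, -1)), Mul(-21790, Pow(-12780, -1))), B)), -1)) = Mul(-7412, Pow(Mul(Add(16139, 42915), Add(Add(Mul(Add(Rational(-8, 3), Mul(-2, -121), Mul(Rational(4, 3), -121, 111)), Pow(-10853, -1)), Mul(-21790, Pow(-12780, -1))), -34662)), -1)) = Mul(-7412, Pow(Mul(59054, Add(Add(Mul(Add(Rational(-8, 3), 242, -17908), Rational(-1, 10853)), Mul(-21790, Rational(-1, 12780))), -34662)), -1)) = Mul(-7412, Pow(Mul(59054, Add(Add(Mul(Rational(-53006, 3), Rational(-1, 10853)), Rational(2179, 1278)), -34662)), -1)) = Mul(-7412, Pow(Mul(59054, Add(Add(Rational(53006, 32559), Rational(2179, 1278)), -34662)), -1)) = Mul(-7412, Pow(Mul(59054, Add(Rational(46229243, 13870134), -34662)), -1)) = Mul(-7412, Pow(Mul(59054, Rational(-480720355465, 13870134)), -1)) = Mul(-7412, Pow(Rational(-14194229935815055, 6935067), -1)) = Mul(-7412, Rational(-6935067, 14194229935815055)) = Rational(51402716604, 14194229935815055)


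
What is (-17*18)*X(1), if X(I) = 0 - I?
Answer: 306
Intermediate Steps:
X(I) = -I
(-17*18)*X(1) = (-17*18)*(-1*1) = -306*(-1) = 306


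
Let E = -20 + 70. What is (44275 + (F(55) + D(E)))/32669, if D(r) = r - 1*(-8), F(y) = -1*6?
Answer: 44327/32669 ≈ 1.3569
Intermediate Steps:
F(y) = -6
E = 50
D(r) = 8 + r (D(r) = r + 8 = 8 + r)
(44275 + (F(55) + D(E)))/32669 = (44275 + (-6 + (8 + 50)))/32669 = (44275 + (-6 + 58))*(1/32669) = (44275 + 52)*(1/32669) = 44327*(1/32669) = 44327/32669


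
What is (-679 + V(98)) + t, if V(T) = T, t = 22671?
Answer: 22090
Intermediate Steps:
(-679 + V(98)) + t = (-679 + 98) + 22671 = -581 + 22671 = 22090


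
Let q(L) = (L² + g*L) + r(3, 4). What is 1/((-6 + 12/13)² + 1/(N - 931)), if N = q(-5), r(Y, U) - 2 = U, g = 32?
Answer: 179140/4617191 ≈ 0.038798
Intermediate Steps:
r(Y, U) = 2 + U
q(L) = 6 + L² + 32*L (q(L) = (L² + 32*L) + (2 + 4) = (L² + 32*L) + 6 = 6 + L² + 32*L)
N = -129 (N = 6 + (-5)² + 32*(-5) = 6 + 25 - 160 = -129)
1/((-6 + 12/13)² + 1/(N - 931)) = 1/((-6 + 12/13)² + 1/(-129 - 931)) = 1/((-6 + 12*(1/13))² + 1/(-1060)) = 1/((-6 + 12/13)² - 1/1060) = 1/((-66/13)² - 1/1060) = 1/(4356/169 - 1/1060) = 1/(4617191/179140) = 179140/4617191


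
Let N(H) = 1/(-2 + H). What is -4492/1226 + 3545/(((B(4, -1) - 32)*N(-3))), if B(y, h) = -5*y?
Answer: 10748633/31876 ≈ 337.20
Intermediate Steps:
-4492/1226 + 3545/(((B(4, -1) - 32)*N(-3))) = -4492/1226 + 3545/(((-5*4 - 32)/(-2 - 3))) = -4492*1/1226 + 3545/(((-20 - 32)/(-5))) = -2246/613 + 3545/((-52*(-⅕))) = -2246/613 + 3545/(52/5) = -2246/613 + 3545*(5/52) = -2246/613 + 17725/52 = 10748633/31876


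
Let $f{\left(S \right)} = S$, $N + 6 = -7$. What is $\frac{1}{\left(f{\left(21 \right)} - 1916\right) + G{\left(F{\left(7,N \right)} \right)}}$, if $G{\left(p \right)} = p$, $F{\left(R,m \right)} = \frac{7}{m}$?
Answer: $- \frac{13}{24642} \approx -0.00052755$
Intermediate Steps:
$N = -13$ ($N = -6 - 7 = -13$)
$\frac{1}{\left(f{\left(21 \right)} - 1916\right) + G{\left(F{\left(7,N \right)} \right)}} = \frac{1}{\left(21 - 1916\right) + \frac{7}{-13}} = \frac{1}{\left(21 - 1916\right) + 7 \left(- \frac{1}{13}\right)} = \frac{1}{-1895 - \frac{7}{13}} = \frac{1}{- \frac{24642}{13}} = - \frac{13}{24642}$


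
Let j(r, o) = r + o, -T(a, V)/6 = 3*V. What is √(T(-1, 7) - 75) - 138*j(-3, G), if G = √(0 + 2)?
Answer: 414 - 138*√2 + I*√201 ≈ 218.84 + 14.177*I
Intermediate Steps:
T(a, V) = -18*V
G = √2 ≈ 1.4142
j(r, o) = o + r
√(T(-1, 7) - 75) - 138*j(-3, G) = √(-18*7 - 75) - 138*(√2 - 3) = √(-126 - 75) - 138*(-3 + √2) = √(-201) + (414 - 138*√2) = I*√201 + (414 - 138*√2) = 414 - 138*√2 + I*√201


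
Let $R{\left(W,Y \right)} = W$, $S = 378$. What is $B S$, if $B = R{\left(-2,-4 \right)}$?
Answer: $-756$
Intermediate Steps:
$B = -2$
$B S = \left(-2\right) 378 = -756$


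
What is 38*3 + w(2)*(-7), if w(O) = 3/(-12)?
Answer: 463/4 ≈ 115.75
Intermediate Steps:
w(O) = -¼ (w(O) = 3*(-1/12) = -¼)
38*3 + w(2)*(-7) = 38*3 - ¼*(-7) = 114 + 7/4 = 463/4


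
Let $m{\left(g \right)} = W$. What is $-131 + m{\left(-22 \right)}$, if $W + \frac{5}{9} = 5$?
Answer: $- \frac{1139}{9} \approx -126.56$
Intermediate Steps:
$W = \frac{40}{9}$ ($W = - \frac{5}{9} + 5 = \frac{40}{9} \approx 4.4444$)
$m{\left(g \right)} = \frac{40}{9}$
$-131 + m{\left(-22 \right)} = -131 + \frac{40}{9} = - \frac{1139}{9}$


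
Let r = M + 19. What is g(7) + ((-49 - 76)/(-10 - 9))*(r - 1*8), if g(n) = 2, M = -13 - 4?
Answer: -712/19 ≈ -37.474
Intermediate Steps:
M = -17
r = 2 (r = -17 + 19 = 2)
g(7) + ((-49 - 76)/(-10 - 9))*(r - 1*8) = 2 + ((-49 - 76)/(-10 - 9))*(2 - 1*8) = 2 + (-125/(-19))*(2 - 8) = 2 - 125*(-1/19)*(-6) = 2 + (125/19)*(-6) = 2 - 750/19 = -712/19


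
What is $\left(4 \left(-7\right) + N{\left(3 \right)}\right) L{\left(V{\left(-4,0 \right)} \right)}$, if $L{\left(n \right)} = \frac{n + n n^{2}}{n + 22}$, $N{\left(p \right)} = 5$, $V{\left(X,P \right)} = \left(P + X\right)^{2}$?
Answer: $- \frac{47288}{19} \approx -2488.8$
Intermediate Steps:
$L{\left(n \right)} = \frac{n + n^{3}}{22 + n}$
$\left(4 \left(-7\right) + N{\left(3 \right)}\right) L{\left(V{\left(-4,0 \right)} \right)} = \left(4 \left(-7\right) + 5\right) \frac{\left(0 - 4\right)^{2} + \left(\left(0 - 4\right)^{2}\right)^{3}}{22 + \left(0 - 4\right)^{2}} = \left(-28 + 5\right) \frac{\left(-4\right)^{2} + \left(\left(-4\right)^{2}\right)^{3}}{22 + \left(-4\right)^{2}} = - 23 \frac{16 + 16^{3}}{22 + 16} = - 23 \frac{16 + 4096}{38} = - 23 \cdot \frac{1}{38} \cdot 4112 = \left(-23\right) \frac{2056}{19} = - \frac{47288}{19}$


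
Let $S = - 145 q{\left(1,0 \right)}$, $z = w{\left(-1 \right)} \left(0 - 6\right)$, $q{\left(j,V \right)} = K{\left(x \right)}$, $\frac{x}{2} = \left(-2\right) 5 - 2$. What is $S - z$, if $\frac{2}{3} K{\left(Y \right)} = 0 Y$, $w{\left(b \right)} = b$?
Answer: $-6$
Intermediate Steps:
$x = -24$ ($x = 2 \left(\left(-2\right) 5 - 2\right) = 2 \left(-10 - 2\right) = 2 \left(-12\right) = -24$)
$K{\left(Y \right)} = 0$ ($K{\left(Y \right)} = \frac{3 \cdot 0 Y}{2} = \frac{3}{2} \cdot 0 = 0$)
$q{\left(j,V \right)} = 0$
$z = 6$ ($z = - (0 - 6) = \left(-1\right) \left(-6\right) = 6$)
$S = 0$ ($S = \left(-145\right) 0 = 0$)
$S - z = 0 - 6 = -6$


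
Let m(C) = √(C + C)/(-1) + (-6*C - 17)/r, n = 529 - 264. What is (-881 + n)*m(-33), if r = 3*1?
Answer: -111496/3 + 616*I*√66 ≈ -37165.0 + 5004.4*I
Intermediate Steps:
n = 265
r = 3
m(C) = -17/3 - 2*C - √2*√C (m(C) = √(C + C)/(-1) + (-6*C - 17)/3 = √(2*C)*(-1) + (-17 - 6*C)*(⅓) = (√2*√C)*(-1) + (-17/3 - 2*C) = -√2*√C + (-17/3 - 2*C) = -17/3 - 2*C - √2*√C)
(-881 + n)*m(-33) = (-881 + 265)*(-17/3 - 2*(-33) - √2*√(-33)) = -616*(-17/3 + 66 - √2*I*√33) = -616*(-17/3 + 66 - I*√66) = -616*(181/3 - I*√66) = -111496/3 + 616*I*√66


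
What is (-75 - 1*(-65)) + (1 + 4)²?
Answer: 15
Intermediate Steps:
(-75 - 1*(-65)) + (1 + 4)² = (-75 + 65) + 5² = -10 + 25 = 15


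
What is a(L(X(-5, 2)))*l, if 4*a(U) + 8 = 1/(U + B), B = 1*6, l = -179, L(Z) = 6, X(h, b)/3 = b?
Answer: 17005/48 ≈ 354.27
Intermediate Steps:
X(h, b) = 3*b
B = 6
a(U) = -2 + 1/(4*(6 + U)) (a(U) = -2 + 1/(4*(U + 6)) = -2 + 1/(4*(6 + U)))
a(L(X(-5, 2)))*l = ((-47 - 8*6)/(4*(6 + 6)))*(-179) = ((1/4)*(-47 - 48)/12)*(-179) = ((1/4)*(1/12)*(-95))*(-179) = -95/48*(-179) = 17005/48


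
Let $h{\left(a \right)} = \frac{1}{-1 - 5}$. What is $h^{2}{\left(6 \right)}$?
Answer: $\frac{1}{36} \approx 0.027778$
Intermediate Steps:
$h{\left(a \right)} = - \frac{1}{6}$ ($h{\left(a \right)} = \frac{1}{-6} = - \frac{1}{6}$)
$h^{2}{\left(6 \right)} = \left(- \frac{1}{6}\right)^{2} = \frac{1}{36}$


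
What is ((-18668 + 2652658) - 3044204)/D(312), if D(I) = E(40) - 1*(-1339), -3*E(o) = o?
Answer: -1230642/3977 ≈ -309.44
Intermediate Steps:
E(o) = -o/3
D(I) = 3977/3 (D(I) = -1/3*40 - 1*(-1339) = -40/3 + 1339 = 3977/3)
((-18668 + 2652658) - 3044204)/D(312) = ((-18668 + 2652658) - 3044204)/(3977/3) = (2633990 - 3044204)*(3/3977) = -410214*3/3977 = -1230642/3977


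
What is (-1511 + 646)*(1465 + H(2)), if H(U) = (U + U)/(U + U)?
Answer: -1268090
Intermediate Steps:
H(U) = 1 (H(U) = (2*U)/((2*U)) = (2*U)*(1/(2*U)) = 1)
(-1511 + 646)*(1465 + H(2)) = (-1511 + 646)*(1465 + 1) = -865*1466 = -1268090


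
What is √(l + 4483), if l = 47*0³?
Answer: √4483 ≈ 66.955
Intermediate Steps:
l = 0 (l = 47*0 = 0)
√(l + 4483) = √(0 + 4483) = √4483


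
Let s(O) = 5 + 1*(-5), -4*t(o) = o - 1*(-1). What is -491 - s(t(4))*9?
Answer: -491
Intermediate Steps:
t(o) = -¼ - o/4 (t(o) = -(o - 1*(-1))/4 = -(o + 1)/4 = -(1 + o)/4 = -¼ - o/4)
s(O) = 0 (s(O) = 5 - 5 = 0)
-491 - s(t(4))*9 = -491 - 0*9 = -491 - 1*0 = -491 + 0 = -491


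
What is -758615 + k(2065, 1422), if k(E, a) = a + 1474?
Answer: -755719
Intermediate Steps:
k(E, a) = 1474 + a
-758615 + k(2065, 1422) = -758615 + (1474 + 1422) = -758615 + 2896 = -755719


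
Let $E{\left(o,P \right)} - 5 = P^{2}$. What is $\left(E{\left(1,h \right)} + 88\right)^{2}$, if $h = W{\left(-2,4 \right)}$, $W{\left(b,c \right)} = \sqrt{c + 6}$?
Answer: $10609$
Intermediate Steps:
$W{\left(b,c \right)} = \sqrt{6 + c}$
$h = \sqrt{10}$ ($h = \sqrt{6 + 4} = \sqrt{10} \approx 3.1623$)
$E{\left(o,P \right)} = 5 + P^{2}$
$\left(E{\left(1,h \right)} + 88\right)^{2} = \left(\left(5 + \left(\sqrt{10}\right)^{2}\right) + 88\right)^{2} = \left(\left(5 + 10\right) + 88\right)^{2} = \left(15 + 88\right)^{2} = 103^{2} = 10609$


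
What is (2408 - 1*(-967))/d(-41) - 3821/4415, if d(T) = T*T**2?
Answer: -278247766/304286215 ≈ -0.91443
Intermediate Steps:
d(T) = T**3
(2408 - 1*(-967))/d(-41) - 3821/4415 = (2408 - 1*(-967))/((-41)**3) - 3821/4415 = (2408 + 967)/(-68921) - 3821*1/4415 = 3375*(-1/68921) - 3821/4415 = -3375/68921 - 3821/4415 = -278247766/304286215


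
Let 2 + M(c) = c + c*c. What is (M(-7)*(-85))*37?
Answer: -125800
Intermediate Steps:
M(c) = -2 + c + c² (M(c) = -2 + (c + c*c) = -2 + (c + c²) = -2 + c + c²)
(M(-7)*(-85))*37 = ((-2 - 7 + (-7)²)*(-85))*37 = ((-2 - 7 + 49)*(-85))*37 = (40*(-85))*37 = -3400*37 = -125800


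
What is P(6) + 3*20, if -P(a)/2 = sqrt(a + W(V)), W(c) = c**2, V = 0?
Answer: 60 - 2*sqrt(6) ≈ 55.101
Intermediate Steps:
P(a) = -2*sqrt(a) (P(a) = -2*sqrt(a + 0**2) = -2*sqrt(a + 0) = -2*sqrt(a))
P(6) + 3*20 = -2*sqrt(6) + 3*20 = -2*sqrt(6) + 60 = 60 - 2*sqrt(6)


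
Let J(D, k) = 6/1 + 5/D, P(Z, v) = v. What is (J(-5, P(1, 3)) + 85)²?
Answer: 8100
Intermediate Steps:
J(D, k) = 6 + 5/D (J(D, k) = 6*1 + 5/D = 6 + 5/D)
(J(-5, P(1, 3)) + 85)² = ((6 + 5/(-5)) + 85)² = ((6 + 5*(-⅕)) + 85)² = ((6 - 1) + 85)² = (5 + 85)² = 90² = 8100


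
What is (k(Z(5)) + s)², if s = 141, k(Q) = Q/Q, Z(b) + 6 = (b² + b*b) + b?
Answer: 20164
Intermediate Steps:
Z(b) = -6 + b + 2*b² (Z(b) = -6 + ((b² + b*b) + b) = -6 + ((b² + b²) + b) = -6 + (2*b² + b) = -6 + (b + 2*b²) = -6 + b + 2*b²)
k(Q) = 1
(k(Z(5)) + s)² = (1 + 141)² = 142² = 20164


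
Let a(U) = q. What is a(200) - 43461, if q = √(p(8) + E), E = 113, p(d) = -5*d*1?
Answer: -43461 + √73 ≈ -43452.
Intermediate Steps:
p(d) = -5*d
q = √73 (q = √(-5*8 + 113) = √(-40 + 113) = √73 ≈ 8.5440)
a(U) = √73
a(200) - 43461 = √73 - 43461 = -43461 + √73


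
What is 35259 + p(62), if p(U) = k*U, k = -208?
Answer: 22363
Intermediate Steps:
p(U) = -208*U
35259 + p(62) = 35259 - 208*62 = 35259 - 12896 = 22363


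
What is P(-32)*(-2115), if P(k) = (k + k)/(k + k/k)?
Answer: -135360/31 ≈ -4366.5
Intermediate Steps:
P(k) = 2*k/(1 + k) (P(k) = (2*k)/(k + 1) = (2*k)/(1 + k) = 2*k/(1 + k))
P(-32)*(-2115) = (2*(-32)/(1 - 32))*(-2115) = (2*(-32)/(-31))*(-2115) = (2*(-32)*(-1/31))*(-2115) = (64/31)*(-2115) = -135360/31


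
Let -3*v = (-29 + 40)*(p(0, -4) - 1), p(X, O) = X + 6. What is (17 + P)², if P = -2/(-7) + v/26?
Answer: 81956809/298116 ≈ 274.92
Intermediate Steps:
p(X, O) = 6 + X
v = -55/3 (v = -(-29 + 40)*((6 + 0) - 1)/3 = -11*(6 - 1)/3 = -11*5/3 = -⅓*55 = -55/3 ≈ -18.333)
P = -229/546 (P = -2/(-7) - 55/3/26 = -2*(-⅐) - 55/3*1/26 = 2/7 - 55/78 = -229/546 ≈ -0.41941)
(17 + P)² = (17 - 229/546)² = (9053/546)² = 81956809/298116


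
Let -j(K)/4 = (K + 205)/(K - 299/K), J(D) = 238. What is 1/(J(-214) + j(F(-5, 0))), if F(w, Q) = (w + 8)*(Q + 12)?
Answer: 997/202582 ≈ 0.0049215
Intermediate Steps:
F(w, Q) = (8 + w)*(12 + Q)
j(K) = -4*(205 + K)/(K - 299/K) (j(K) = -4*(K + 205)/(K - 299/K) = -4*(205 + K)/(K - 299/K))
1/(J(-214) + j(F(-5, 0))) = 1/(238 - 4*(96 + 8*0 + 12*(-5) + 0*(-5))*(205 + (96 + 8*0 + 12*(-5) + 0*(-5)))/(-299 + (96 + 8*0 + 12*(-5) + 0*(-5))²)) = 1/(238 - 4*(96 + 0 - 60 + 0)*(205 + (96 + 0 - 60 + 0))/(-299 + (96 + 0 - 60 + 0)²)) = 1/(238 - 4*36*(205 + 36)/(-299 + 36²)) = 1/(238 - 4*36*241/(-299 + 1296)) = 1/(238 - 4*36*241/997) = 1/(238 - 4*36*1/997*241) = 1/(238 - 34704/997) = 1/(202582/997) = 997/202582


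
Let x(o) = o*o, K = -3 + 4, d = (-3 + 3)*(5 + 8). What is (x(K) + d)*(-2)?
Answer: -2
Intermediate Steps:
d = 0 (d = 0*13 = 0)
K = 1
x(o) = o**2
(x(K) + d)*(-2) = (1**2 + 0)*(-2) = (1 + 0)*(-2) = 1*(-2) = -2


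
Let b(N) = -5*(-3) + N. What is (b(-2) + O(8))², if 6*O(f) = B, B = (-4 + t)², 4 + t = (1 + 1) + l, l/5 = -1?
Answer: 39601/36 ≈ 1100.0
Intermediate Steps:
l = -5 (l = 5*(-1) = -5)
t = -7 (t = -4 + ((1 + 1) - 5) = -4 + (2 - 5) = -4 - 3 = -7)
b(N) = 15 + N
B = 121 (B = (-4 - 7)² = (-11)² = 121)
O(f) = 121/6 (O(f) = (⅙)*121 = 121/6)
(b(-2) + O(8))² = ((15 - 2) + 121/6)² = (13 + 121/6)² = (199/6)² = 39601/36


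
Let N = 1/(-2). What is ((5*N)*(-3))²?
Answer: 225/4 ≈ 56.250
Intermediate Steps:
N = -½ ≈ -0.50000
((5*N)*(-3))² = ((5*(-½))*(-3))² = (-5/2*(-3))² = (15/2)² = 225/4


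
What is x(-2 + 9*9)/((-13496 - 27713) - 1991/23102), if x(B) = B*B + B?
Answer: -146004640/952012309 ≈ -0.15336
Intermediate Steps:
x(B) = B + B**2 (x(B) = B**2 + B = B + B**2)
x(-2 + 9*9)/((-13496 - 27713) - 1991/23102) = ((-2 + 9*9)*(1 + (-2 + 9*9)))/((-13496 - 27713) - 1991/23102) = ((-2 + 81)*(1 + (-2 + 81)))/(-41209 - 1991*1/23102) = (79*(1 + 79))/(-41209 - 1991/23102) = (79*80)/(-952012309/23102) = 6320*(-23102/952012309) = -146004640/952012309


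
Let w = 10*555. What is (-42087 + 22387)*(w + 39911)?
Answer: -895581700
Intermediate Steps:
w = 5550
(-42087 + 22387)*(w + 39911) = (-42087 + 22387)*(5550 + 39911) = -19700*45461 = -895581700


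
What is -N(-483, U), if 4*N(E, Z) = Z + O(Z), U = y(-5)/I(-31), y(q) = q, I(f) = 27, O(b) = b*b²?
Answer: 1885/39366 ≈ 0.047884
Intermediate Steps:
O(b) = b³
U = -5/27 ≈ -0.18519
N(E, Z) = Z/4 + Z³/4 (N(E, Z) = (Z + Z³)/4 = Z/4 + Z³/4)
-N(-483, U) = -(-5)*(1 + (-5/27)²)/(4*27) = -(-5)*(1 + 25/729)/(4*27) = -(-5)*754/(4*27*729) = -1*(-1885/39366) = 1885/39366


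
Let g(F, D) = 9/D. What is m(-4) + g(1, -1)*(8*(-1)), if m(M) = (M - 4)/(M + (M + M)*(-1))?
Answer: 70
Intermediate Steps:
m(M) = -(-4 + M)/M (m(M) = (-4 + M)/(M + (2*M)*(-1)) = (-4 + M)/(M - 2*M) = (-4 + M)/((-M)) = (-4 + M)*(-1/M) = -(-4 + M)/M)
m(-4) + g(1, -1)*(8*(-1)) = (4 - 1*(-4))/(-4) + (9/(-1))*(8*(-1)) = -(4 + 4)/4 + (9*(-1))*(-8) = -¼*8 - 9*(-8) = -2 + 72 = 70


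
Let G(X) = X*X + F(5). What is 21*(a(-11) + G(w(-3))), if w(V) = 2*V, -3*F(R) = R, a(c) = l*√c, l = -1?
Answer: 721 - 21*I*√11 ≈ 721.0 - 69.649*I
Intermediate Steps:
a(c) = -√c
F(R) = -R/3
G(X) = -5/3 + X² (G(X) = X*X - ⅓*5 = X² - 5/3 = -5/3 + X²)
21*(a(-11) + G(w(-3))) = 21*(-√(-11) + (-5/3 + (2*(-3))²)) = 21*(-I*√11 + (-5/3 + (-6)²)) = 21*(-I*√11 + (-5/3 + 36)) = 21*(-I*√11 + 103/3) = 21*(103/3 - I*√11) = 721 - 21*I*√11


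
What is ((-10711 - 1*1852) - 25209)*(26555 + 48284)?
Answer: -2826818708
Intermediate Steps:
((-10711 - 1*1852) - 25209)*(26555 + 48284) = ((-10711 - 1852) - 25209)*74839 = (-12563 - 25209)*74839 = -37772*74839 = -2826818708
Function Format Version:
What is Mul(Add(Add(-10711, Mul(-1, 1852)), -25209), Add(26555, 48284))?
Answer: -2826818708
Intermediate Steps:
Mul(Add(Add(-10711, Mul(-1, 1852)), -25209), Add(26555, 48284)) = Mul(Add(Add(-10711, -1852), -25209), 74839) = Mul(Add(-12563, -25209), 74839) = Mul(-37772, 74839) = -2826818708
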